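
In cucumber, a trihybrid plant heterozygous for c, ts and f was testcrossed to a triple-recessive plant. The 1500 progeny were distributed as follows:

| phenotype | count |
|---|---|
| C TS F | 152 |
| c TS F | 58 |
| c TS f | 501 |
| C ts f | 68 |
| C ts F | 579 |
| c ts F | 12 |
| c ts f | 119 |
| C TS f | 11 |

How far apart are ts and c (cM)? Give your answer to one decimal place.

The two most frequent reciprocal classes, c TS f and C ts F, are the parental types, so the F1 was c TS f / C ts F.
The two rarest classes, C TS f and c ts F, are the double crossovers. Comparing them with the parentals, only the c allele has switched, so c is the middle locus and the order is f – c – ts.
Crossovers in the c–ts interval produce the single-crossover classes c ts f and C TS F (119 + 152 = 271) plus the double crossovers (23).
RF(c–ts) = (271 + 23) / 1500 = 294/1500 = 0.1960 → 19.6 cM.

19.6 cM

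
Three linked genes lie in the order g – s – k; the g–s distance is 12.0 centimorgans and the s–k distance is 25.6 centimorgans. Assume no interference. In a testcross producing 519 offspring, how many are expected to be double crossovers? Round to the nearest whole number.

16

Map distances give recombination frequencies of 0.120 and 0.256 for the two intervals.
With no interference, expected double-crossover frequency = 0.120 × 0.256 = 0.03072.
Expected number = 0.03072 × 519 = 15.94 ≈ 16.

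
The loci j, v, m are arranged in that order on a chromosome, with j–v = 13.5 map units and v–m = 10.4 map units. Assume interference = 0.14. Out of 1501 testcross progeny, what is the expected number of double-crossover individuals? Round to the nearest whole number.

18

Map distances give recombination frequencies of 0.135 and 0.104 for the two intervals.
With interference 0.14 (so coincidence = 0.86), expected double-crossover frequency = 0.135 × 0.104 × 0.86 = 0.01207.
Expected number = 0.01207 × 1501 = 18.12 ≈ 18.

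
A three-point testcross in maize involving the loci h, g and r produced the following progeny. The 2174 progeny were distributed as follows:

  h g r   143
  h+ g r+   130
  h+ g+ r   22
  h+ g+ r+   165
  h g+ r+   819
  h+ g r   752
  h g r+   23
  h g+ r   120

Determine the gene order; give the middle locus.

The two most frequent reciprocal classes, h g+ r+ and h+ g r, are the parental types, so the F1 was h g+ r+ / h+ g r.
The two rarest classes, h g r+ and h+ g+ r, are the double crossovers. Comparing them with the parentals, only the g allele has switched, so g is the middle locus and the order is r – g – h.

g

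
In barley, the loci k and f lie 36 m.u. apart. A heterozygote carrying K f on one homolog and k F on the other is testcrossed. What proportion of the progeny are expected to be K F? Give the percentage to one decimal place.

A map distance of 36 m.u. corresponds to a recombination frequency of 0.360.
The F1 is K f / k F, so K F is a recombinant gamete class with expected frequency r/2 = 0.360/2 = 0.1800.
That is 0.1800 = 18.0% of the progeny.

18.0%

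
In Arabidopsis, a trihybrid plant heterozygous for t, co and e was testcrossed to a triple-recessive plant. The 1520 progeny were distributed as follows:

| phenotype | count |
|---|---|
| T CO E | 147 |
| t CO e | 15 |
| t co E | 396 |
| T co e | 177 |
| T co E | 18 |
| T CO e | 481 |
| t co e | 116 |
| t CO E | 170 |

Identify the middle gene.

t

The two most frequent reciprocal classes, t co E and T CO e, are the parental types, so the F1 was t co E / T CO e.
The two rarest classes, T co E and t CO e, are the double crossovers. Comparing them with the parentals, only the t allele has switched, so t is the middle locus and the order is co – t – e.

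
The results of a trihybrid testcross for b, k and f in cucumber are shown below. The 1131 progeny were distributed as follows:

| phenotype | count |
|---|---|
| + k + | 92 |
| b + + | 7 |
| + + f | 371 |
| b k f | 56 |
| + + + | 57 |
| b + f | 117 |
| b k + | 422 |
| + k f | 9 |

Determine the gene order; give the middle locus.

k

The two most frequent reciprocal classes, + + f and b k +, are the parental types, so the F1 was + + f / b k +.
The two rarest classes, + k f and b + +, are the double crossovers. Comparing them with the parentals, only the k allele has switched, so k is the middle locus and the order is f – k – b.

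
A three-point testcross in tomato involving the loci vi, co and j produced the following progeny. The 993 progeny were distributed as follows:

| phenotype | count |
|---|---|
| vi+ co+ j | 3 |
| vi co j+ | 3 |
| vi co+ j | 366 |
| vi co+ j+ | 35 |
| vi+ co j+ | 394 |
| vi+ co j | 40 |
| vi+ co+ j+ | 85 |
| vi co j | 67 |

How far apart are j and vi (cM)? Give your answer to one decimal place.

8.2 cM

The two most frequent reciprocal classes, vi co+ j and vi+ co j+, are the parental types, so the F1 was vi co+ j / vi+ co j+.
The two rarest classes, vi+ co+ j and vi co j+, are the double crossovers. Comparing them with the parentals, only the vi allele has switched, so vi is the middle locus and the order is co – vi – j.
Crossovers in the vi–j interval produce the single-crossover classes vi co+ j+ and vi+ co j (35 + 40 = 75) plus the double crossovers (6).
RF(vi–j) = (75 + 6) / 993 = 81/993 = 0.0816 → 8.2 cM.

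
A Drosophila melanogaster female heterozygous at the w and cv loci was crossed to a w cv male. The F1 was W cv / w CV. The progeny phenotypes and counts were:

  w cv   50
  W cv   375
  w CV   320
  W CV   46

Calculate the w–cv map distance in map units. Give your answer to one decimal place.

12.1 map units

The recombinant classes are W CV and w cv: 46 + 50 = 96.
Recombination frequency = 96/791 = 0.1214 ≈ 12.1%, i.e. 12.1 map units.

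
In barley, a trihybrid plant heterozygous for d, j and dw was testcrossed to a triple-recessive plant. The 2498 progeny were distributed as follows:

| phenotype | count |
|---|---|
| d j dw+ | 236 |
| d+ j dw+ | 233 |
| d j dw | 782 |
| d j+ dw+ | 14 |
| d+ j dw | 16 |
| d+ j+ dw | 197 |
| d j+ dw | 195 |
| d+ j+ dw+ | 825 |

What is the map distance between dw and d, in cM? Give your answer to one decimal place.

The two most frequent reciprocal classes, d+ j+ dw+ and d j dw, are the parental types, so the F1 was d+ j+ dw+ / d j dw.
The two rarest classes, d j+ dw+ and d+ j dw, are the double crossovers. Comparing them with the parentals, only the d allele has switched, so d is the middle locus and the order is j – d – dw.
Crossovers in the d–dw interval produce the single-crossover classes d+ j+ dw and d j dw+ (197 + 236 = 433) plus the double crossovers (30).
RF(d–dw) = (433 + 30) / 2498 = 463/2498 = 0.1853 → 18.5 cM.

18.5 cM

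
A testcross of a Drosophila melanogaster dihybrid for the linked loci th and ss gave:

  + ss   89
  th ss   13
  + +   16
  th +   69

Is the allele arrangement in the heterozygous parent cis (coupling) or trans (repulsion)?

The two most frequent classes are + ss (89) and th + (69); these are the parental (non-recombinant) types.
So the F1 carried + ss on one chromosome and th + on the other — the recessive alleles are on opposite chromosomes (trans / repulsion).

trans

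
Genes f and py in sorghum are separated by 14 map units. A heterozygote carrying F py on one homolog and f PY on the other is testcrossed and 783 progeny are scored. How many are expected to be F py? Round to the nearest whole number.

337

A map distance of 14 map units corresponds to a recombination frequency of 0.140.
The F1 is F py / f PY, so F py is a parental gamete class with expected frequency (1 − r)/2 = 0.860/2 = 0.4300.
Expected number = 0.4300 × 783 = 336.69 ≈ 337.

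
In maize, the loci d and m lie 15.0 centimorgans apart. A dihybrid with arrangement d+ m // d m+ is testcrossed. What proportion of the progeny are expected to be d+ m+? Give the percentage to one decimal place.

A map distance of 15.0 centimorgans corresponds to a recombination frequency of 0.150.
The F1 is d+ m / d m+, so d+ m+ is a recombinant gamete class with expected frequency r/2 = 0.150/2 = 0.0750.
That is 0.0750 = 7.5% of the progeny.

7.5%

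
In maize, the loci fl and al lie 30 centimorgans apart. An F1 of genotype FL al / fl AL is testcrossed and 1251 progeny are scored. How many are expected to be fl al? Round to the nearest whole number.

A map distance of 30 centimorgans corresponds to a recombination frequency of 0.300.
The F1 is FL al / fl AL, so fl al is a recombinant gamete class with expected frequency r/2 = 0.300/2 = 0.1500.
Expected number = 0.1500 × 1251 = 187.65 ≈ 188.

188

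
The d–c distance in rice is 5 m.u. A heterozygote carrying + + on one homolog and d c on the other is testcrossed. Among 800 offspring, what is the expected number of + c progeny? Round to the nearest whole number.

A map distance of 5 m.u. corresponds to a recombination frequency of 0.050.
The F1 is + + / d c, so + c is a recombinant gamete class with expected frequency r/2 = 0.050/2 = 0.0250.
Expected number = 0.0250 × 800 = 20.00 ≈ 20.

20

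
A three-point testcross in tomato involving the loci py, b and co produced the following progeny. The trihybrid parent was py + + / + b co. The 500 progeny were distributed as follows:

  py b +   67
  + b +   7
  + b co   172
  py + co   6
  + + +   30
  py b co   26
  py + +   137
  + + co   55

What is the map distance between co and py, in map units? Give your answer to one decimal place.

The two rarest classes, py + co and + b +, are the double crossovers. Comparing them with the parentals, only the co allele has switched, so co is the middle locus and the order is b – co – py.
Crossovers in the co–py interval produce the single-crossover classes + + + and py b co (30 + 26 = 56) plus the double crossovers (13).
RF(co–py) = (56 + 13) / 500 = 69/500 = 0.1380 → 13.8 map units.

13.8 map units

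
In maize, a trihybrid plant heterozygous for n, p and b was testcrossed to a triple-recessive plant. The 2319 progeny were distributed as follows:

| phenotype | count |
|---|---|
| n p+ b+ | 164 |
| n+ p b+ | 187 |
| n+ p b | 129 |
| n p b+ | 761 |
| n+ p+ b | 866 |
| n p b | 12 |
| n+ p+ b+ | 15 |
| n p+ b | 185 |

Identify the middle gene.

b

The two most frequent reciprocal classes, n p b+ and n+ p+ b, are the parental types, so the F1 was n p b+ / n+ p+ b.
The two rarest classes, n p b and n+ p+ b+, are the double crossovers. Comparing them with the parentals, only the b allele has switched, so b is the middle locus and the order is p – b – n.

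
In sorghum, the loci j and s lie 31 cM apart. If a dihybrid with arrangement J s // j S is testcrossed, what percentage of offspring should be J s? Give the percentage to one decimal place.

34.5%

A map distance of 31 cM corresponds to a recombination frequency of 0.310.
The F1 is J s / j S, so J s is a parental gamete class with expected frequency (1 − r)/2 = 0.690/2 = 0.3450.
That is 0.3450 = 34.5% of the progeny.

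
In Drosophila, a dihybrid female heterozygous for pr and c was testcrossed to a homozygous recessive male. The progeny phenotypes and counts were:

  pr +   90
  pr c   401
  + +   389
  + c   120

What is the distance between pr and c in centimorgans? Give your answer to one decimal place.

21.0 centimorgans

The two most frequent classes, + + (389) and pr c (401), are the parental types, so the F1 was + + / pr c.
The recombinant classes are + c and pr +: 120 + 90 = 210.
Recombination frequency = 210/1000 = 0.2100 ≈ 21.0%, i.e. 21.0 centimorgans.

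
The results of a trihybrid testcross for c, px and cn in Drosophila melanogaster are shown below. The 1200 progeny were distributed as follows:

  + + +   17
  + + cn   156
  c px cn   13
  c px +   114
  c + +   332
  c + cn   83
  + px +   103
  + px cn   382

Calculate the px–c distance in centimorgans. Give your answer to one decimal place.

The two most frequent reciprocal classes, + px cn and c + +, are the parental types, so the F1 was + px cn / c + +.
The two rarest classes, c px cn and + + +, are the double crossovers. Comparing them with the parentals, only the c allele has switched, so c is the middle locus and the order is cn – c – px.
Crossovers in the c–px interval produce the single-crossover classes + + cn and c px + (156 + 114 = 270) plus the double crossovers (30).
RF(c–px) = (270 + 30) / 1200 = 300/1200 = 0.2500 → 25.0 centimorgans.

25.0 centimorgans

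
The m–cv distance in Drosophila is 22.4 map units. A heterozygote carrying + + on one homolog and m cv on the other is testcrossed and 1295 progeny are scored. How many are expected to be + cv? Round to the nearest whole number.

145

A map distance of 22.4 map units corresponds to a recombination frequency of 0.224.
The F1 is + + / m cv, so + cv is a recombinant gamete class with expected frequency r/2 = 0.224/2 = 0.1120.
Expected number = 0.1120 × 1295 = 145.04 ≈ 145.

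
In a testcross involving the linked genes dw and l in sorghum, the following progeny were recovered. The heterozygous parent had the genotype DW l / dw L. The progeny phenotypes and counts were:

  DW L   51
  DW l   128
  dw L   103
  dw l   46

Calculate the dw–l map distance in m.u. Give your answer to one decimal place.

The recombinant classes are DW L and dw l: 51 + 46 = 97.
Recombination frequency = 97/328 = 0.2957 ≈ 29.6%, i.e. 29.6 m.u.

29.6 m.u.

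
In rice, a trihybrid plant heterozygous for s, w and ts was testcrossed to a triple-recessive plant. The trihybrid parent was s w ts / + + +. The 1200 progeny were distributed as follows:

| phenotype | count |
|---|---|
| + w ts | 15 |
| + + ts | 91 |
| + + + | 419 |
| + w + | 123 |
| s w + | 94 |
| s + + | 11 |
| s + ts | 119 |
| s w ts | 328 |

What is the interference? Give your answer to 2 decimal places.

0.45

The two rarest classes, + w ts and s + +, are the double crossovers. Comparing them with the parentals, only the s allele has switched, so s is the middle locus and the order is w – s – ts.
w–s: (242 + 26)/1200 = 0.2233; s–ts: (185 + 26)/1200 = 0.1758.
Expected DCO frequency = 0.2233 × 0.1758 ≈ 0.03926; observed = 26/1200 ≈ 0.02167.
Coefficient of coincidence = 0.02167/0.03926 ≈ 0.55; interference = 1 − 0.55 = 0.45.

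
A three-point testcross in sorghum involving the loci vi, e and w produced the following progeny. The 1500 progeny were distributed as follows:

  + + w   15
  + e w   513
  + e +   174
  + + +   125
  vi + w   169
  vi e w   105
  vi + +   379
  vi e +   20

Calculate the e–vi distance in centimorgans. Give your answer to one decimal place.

The two most frequent reciprocal classes, vi + + and + e w, are the parental types, so the F1 was vi + + / + e w.
The two rarest classes, vi e + and + + w, are the double crossovers. Comparing them with the parentals, only the e allele has switched, so e is the middle locus and the order is vi – e – w.
Crossovers in the vi–e interval produce the single-crossover classes + + + and vi e w (125 + 105 = 230) plus the double crossovers (35).
RF(vi–e) = (230 + 35) / 1500 = 265/1500 = 0.1767 → 17.7 centimorgans.

17.7 centimorgans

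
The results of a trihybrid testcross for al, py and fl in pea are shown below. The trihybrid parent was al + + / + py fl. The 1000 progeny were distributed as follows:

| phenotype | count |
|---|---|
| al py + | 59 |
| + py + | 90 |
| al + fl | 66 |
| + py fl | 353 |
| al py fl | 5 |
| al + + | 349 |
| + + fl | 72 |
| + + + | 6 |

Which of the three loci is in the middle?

The two rarest classes, + + + and al py fl, are the double crossovers. Comparing them with the parentals, only the al allele has switched, so al is the middle locus and the order is py – al – fl.

al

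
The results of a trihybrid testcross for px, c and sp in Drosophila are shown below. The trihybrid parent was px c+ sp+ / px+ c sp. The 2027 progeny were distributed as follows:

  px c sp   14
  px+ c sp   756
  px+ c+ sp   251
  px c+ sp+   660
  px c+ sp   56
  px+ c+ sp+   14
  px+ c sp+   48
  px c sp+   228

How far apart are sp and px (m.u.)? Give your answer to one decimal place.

The two rarest classes, px+ c+ sp+ and px c sp, are the double crossovers. Comparing them with the parentals, only the px allele has switched, so px is the middle locus and the order is c – px – sp.
Crossovers in the px–sp interval produce the single-crossover classes px c+ sp and px+ c sp+ (56 + 48 = 104) plus the double crossovers (28).
RF(px–sp) = (104 + 28) / 2027 = 132/2027 = 0.0651 → 6.5 m.u.

6.5 m.u.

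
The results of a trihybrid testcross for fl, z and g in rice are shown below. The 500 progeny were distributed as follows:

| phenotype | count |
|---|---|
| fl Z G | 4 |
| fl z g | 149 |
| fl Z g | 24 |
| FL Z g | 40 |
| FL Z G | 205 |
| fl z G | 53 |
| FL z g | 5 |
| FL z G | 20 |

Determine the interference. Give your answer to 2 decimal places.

0.17

The two most frequent reciprocal classes, fl z g and FL Z G, are the parental types, so the F1 was fl z g / FL Z G.
The two rarest classes, FL z g and fl Z G, are the double crossovers. Comparing them with the parentals, only the fl allele has switched, so fl is the middle locus and the order is g – fl – z.
g–fl: (93 + 9)/500 = 0.2040; fl–z: (44 + 9)/500 = 0.1060.
Expected DCO frequency = 0.2040 × 0.1060 ≈ 0.02162; observed = 9/500 ≈ 0.01800.
Coefficient of coincidence = 0.01800/0.02162 ≈ 0.83; interference = 1 − 0.83 = 0.17.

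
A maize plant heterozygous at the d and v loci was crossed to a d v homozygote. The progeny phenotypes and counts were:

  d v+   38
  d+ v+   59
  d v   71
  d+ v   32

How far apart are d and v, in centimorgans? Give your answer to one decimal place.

The two most frequent classes, d+ v+ (59) and d v (71), are the parental types, so the F1 was d+ v+ / d v.
The recombinant classes are d+ v and d v+: 32 + 38 = 70.
Recombination frequency = 70/200 = 0.3500 ≈ 35.0%, i.e. 35.0 centimorgans.

35.0 centimorgans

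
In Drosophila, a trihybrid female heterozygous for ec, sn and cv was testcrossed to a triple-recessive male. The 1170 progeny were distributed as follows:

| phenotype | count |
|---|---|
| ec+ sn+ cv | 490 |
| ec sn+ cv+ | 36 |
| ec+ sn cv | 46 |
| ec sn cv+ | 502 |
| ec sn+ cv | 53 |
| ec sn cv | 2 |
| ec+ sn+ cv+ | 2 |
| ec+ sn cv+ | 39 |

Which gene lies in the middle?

cv

The two most frequent reciprocal classes, ec sn cv+ and ec+ sn+ cv, are the parental types, so the F1 was ec sn cv+ / ec+ sn+ cv.
The two rarest classes, ec sn cv and ec+ sn+ cv+, are the double crossovers. Comparing them with the parentals, only the cv allele has switched, so cv is the middle locus and the order is ec – cv – sn.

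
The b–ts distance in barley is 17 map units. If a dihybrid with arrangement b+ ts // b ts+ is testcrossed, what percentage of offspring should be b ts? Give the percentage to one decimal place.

8.5%

A map distance of 17 map units corresponds to a recombination frequency of 0.170.
The F1 is b+ ts / b ts+, so b ts is a recombinant gamete class with expected frequency r/2 = 0.170/2 = 0.0850.
That is 0.0850 = 8.5% of the progeny.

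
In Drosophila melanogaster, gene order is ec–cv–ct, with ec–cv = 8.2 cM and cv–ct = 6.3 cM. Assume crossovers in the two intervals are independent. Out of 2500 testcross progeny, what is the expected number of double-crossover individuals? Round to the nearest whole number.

Map distances give recombination frequencies of 0.082 and 0.063 for the two intervals.
With no interference, expected double-crossover frequency = 0.082 × 0.063 = 0.00517.
Expected number = 0.00517 × 2500 = 12.91 ≈ 13.

13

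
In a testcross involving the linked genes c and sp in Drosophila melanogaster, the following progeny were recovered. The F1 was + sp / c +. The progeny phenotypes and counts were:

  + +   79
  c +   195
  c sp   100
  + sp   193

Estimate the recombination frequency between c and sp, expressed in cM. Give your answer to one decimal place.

The recombinant classes are + + and c sp: 79 + 100 = 179.
Recombination frequency = 179/567 = 0.3157 ≈ 31.6%, i.e. 31.6 cM.

31.6 cM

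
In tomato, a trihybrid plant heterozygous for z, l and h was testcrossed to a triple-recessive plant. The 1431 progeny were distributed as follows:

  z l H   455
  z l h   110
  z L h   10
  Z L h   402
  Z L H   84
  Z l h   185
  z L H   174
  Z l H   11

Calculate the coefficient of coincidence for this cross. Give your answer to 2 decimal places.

The two most frequent reciprocal classes, z l H and Z L h, are the parental types, so the F1 was z l H / Z L h.
The two rarest classes, Z l H and z L h, are the double crossovers. Comparing them with the parentals, only the z allele has switched, so z is the middle locus and the order is h – z – l.
h–z: (194 + 21)/1431 = 0.1502; z–l: (359 + 21)/1431 = 0.2655.
Expected DCO frequency = 0.1502 × 0.2655 ≈ 0.03988; observed = 21/1431 ≈ 0.01468.
Coefficient of coincidence = 0.01468/0.03988 ≈ 0.37.

0.37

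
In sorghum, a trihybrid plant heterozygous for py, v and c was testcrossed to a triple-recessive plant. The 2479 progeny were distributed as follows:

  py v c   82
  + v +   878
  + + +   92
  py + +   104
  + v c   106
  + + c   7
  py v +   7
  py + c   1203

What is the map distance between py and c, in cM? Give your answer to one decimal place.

The two most frequent reciprocal classes, py + c and + v +, are the parental types, so the F1 was py + c / + v +.
The two rarest classes, + + c and py v +, are the double crossovers. Comparing them with the parentals, only the py allele has switched, so py is the middle locus and the order is c – py – v.
Crossovers in the c–py interval produce the single-crossover classes py + + and + v c (104 + 106 = 210) plus the double crossovers (14).
RF(c–py) = (210 + 14) / 2479 = 224/2479 = 0.0904 → 9.0 cM.

9.0 cM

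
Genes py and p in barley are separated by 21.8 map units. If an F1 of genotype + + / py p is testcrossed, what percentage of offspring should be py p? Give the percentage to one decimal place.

39.1%

A map distance of 21.8 map units corresponds to a recombination frequency of 0.218.
The F1 is + + / py p, so py p is a parental gamete class with expected frequency (1 − r)/2 = 0.782/2 = 0.3910.
That is 0.3910 = 39.1% of the progeny.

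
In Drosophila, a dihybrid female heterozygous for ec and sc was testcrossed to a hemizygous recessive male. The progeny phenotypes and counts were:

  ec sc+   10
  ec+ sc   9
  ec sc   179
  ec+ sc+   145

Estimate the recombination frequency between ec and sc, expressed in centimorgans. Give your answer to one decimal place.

5.5 centimorgans

The two most frequent classes, ec+ sc+ (145) and ec sc (179), are the parental types, so the F1 was ec+ sc+ / ec sc.
The recombinant classes are ec+ sc and ec sc+: 9 + 10 = 19.
Recombination frequency = 19/343 = 0.0554 ≈ 5.5%, i.e. 5.5 centimorgans.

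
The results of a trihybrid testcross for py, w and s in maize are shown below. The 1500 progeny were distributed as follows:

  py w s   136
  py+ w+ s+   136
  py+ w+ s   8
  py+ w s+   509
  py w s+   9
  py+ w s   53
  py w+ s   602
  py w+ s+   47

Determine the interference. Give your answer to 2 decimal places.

The two most frequent reciprocal classes, py+ w s+ and py w+ s, are the parental types, so the F1 was py+ w s+ / py w+ s.
The two rarest classes, py w s+ and py+ w+ s, are the double crossovers. Comparing them with the parentals, only the py allele has switched, so py is the middle locus and the order is w – py – s.
w–py: (272 + 17)/1500 = 0.1927; py–s: (100 + 17)/1500 = 0.0780.
Expected DCO frequency = 0.1927 × 0.0780 ≈ 0.01503; observed = 17/1500 ≈ 0.01133.
Coefficient of coincidence = 0.01133/0.01503 ≈ 0.75; interference = 1 − 0.75 = 0.25.

0.25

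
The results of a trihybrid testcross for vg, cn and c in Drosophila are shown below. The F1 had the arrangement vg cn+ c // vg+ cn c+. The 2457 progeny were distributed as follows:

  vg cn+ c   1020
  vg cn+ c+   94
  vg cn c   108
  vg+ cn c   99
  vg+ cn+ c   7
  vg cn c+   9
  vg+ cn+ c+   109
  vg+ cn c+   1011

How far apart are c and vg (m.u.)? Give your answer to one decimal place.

8.5 m.u.

The two rarest classes, vg+ cn+ c and vg cn c+, are the double crossovers. Comparing them with the parentals, only the vg allele has switched, so vg is the middle locus and the order is c – vg – cn.
Crossovers in the c–vg interval produce the single-crossover classes vg cn+ c+ and vg+ cn c (94 + 99 = 193) plus the double crossovers (16).
RF(c–vg) = (193 + 16) / 2457 = 209/2457 = 0.0851 → 8.5 m.u.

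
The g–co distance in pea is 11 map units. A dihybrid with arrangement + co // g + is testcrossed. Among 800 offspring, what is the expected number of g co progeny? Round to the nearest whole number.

44

A map distance of 11 map units corresponds to a recombination frequency of 0.110.
The F1 is + co / g +, so g co is a recombinant gamete class with expected frequency r/2 = 0.110/2 = 0.0550.
Expected number = 0.0550 × 800 = 44.00 ≈ 44.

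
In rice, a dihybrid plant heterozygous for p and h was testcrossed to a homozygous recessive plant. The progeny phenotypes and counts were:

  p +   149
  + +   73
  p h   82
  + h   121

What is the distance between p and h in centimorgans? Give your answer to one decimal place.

The two most frequent classes, + h (121) and p + (149), are the parental types, so the F1 was + h / p +.
The recombinant classes are + + and p h: 73 + 82 = 155.
Recombination frequency = 155/425 = 0.3647 ≈ 36.5%, i.e. 36.5 centimorgans.

36.5 centimorgans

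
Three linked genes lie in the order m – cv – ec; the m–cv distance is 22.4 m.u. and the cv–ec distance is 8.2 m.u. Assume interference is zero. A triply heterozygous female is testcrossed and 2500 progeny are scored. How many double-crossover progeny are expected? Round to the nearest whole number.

Map distances give recombination frequencies of 0.224 and 0.082 for the two intervals.
With no interference, expected double-crossover frequency = 0.224 × 0.082 = 0.01837.
Expected number = 0.01837 × 2500 = 45.92 ≈ 46.

46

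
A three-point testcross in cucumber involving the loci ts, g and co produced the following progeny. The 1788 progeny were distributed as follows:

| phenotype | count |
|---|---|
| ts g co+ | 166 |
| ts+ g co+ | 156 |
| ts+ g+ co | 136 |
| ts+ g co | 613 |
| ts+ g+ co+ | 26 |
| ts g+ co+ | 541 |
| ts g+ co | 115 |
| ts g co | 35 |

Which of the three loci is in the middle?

ts

The two most frequent reciprocal classes, ts+ g co and ts g+ co+, are the parental types, so the F1 was ts+ g co / ts g+ co+.
The two rarest classes, ts g co and ts+ g+ co+, are the double crossovers. Comparing them with the parentals, only the ts allele has switched, so ts is the middle locus and the order is g – ts – co.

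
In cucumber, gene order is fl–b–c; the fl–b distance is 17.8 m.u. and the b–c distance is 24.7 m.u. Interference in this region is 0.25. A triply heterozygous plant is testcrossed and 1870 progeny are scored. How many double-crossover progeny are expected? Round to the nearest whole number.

Map distances give recombination frequencies of 0.178 and 0.247 for the two intervals.
With interference 0.25 (so coincidence = 0.75), expected double-crossover frequency = 0.178 × 0.247 × 0.75 = 0.03297.
Expected number = 0.03297 × 1870 = 61.66 ≈ 62.

62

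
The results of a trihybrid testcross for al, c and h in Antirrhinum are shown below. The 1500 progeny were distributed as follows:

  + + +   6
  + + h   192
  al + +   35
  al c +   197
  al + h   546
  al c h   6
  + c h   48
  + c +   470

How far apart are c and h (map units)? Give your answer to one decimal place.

The two most frequent reciprocal classes, al + h and + c +, are the parental types, so the F1 was al + h / + c +.
The two rarest classes, al c h and + + +, are the double crossovers. Comparing them with the parentals, only the c allele has switched, so c is the middle locus and the order is al – c – h.
Crossovers in the c–h interval produce the single-crossover classes al + + and + c h (35 + 48 = 83) plus the double crossovers (12).
RF(c–h) = (83 + 12) / 1500 = 95/1500 = 0.0633 → 6.3 map units.

6.3 map units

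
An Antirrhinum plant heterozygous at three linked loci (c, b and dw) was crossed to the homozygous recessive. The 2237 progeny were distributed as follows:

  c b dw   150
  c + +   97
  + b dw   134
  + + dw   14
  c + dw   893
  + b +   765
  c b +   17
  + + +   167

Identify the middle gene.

c

The two most frequent reciprocal classes, + b + and c + dw, are the parental types, so the F1 was + b + / c + dw.
The two rarest classes, c b + and + + dw, are the double crossovers. Comparing them with the parentals, only the c allele has switched, so c is the middle locus and the order is b – c – dw.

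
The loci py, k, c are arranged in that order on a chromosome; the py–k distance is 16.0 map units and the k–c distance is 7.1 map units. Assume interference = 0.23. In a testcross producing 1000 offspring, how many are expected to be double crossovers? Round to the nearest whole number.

9

Map distances give recombination frequencies of 0.160 and 0.071 for the two intervals.
With interference 0.23 (so coincidence = 0.77), expected double-crossover frequency = 0.160 × 0.071 × 0.77 = 0.00875.
Expected number = 0.00875 × 1000 = 8.75 ≈ 9.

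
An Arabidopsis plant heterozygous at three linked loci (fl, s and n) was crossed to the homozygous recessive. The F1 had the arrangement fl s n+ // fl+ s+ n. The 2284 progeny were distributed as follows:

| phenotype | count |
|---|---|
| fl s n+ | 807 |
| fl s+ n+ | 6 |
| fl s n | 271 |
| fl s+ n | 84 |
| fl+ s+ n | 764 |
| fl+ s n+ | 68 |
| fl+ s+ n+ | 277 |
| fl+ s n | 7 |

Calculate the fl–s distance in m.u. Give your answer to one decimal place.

7.2 m.u.

The two rarest classes, fl s+ n+ and fl+ s n, are the double crossovers. Comparing them with the parentals, only the s allele has switched, so s is the middle locus and the order is n – s – fl.
Crossovers in the s–fl interval produce the single-crossover classes fl+ s n+ and fl s+ n (68 + 84 = 152) plus the double crossovers (13).
RF(s–fl) = (152 + 13) / 2284 = 165/2284 = 0.0722 → 7.2 m.u.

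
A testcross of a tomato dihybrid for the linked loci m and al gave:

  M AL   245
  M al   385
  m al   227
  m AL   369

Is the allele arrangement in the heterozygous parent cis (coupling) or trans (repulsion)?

The two most frequent classes are M al (385) and m AL (369); these are the parental (non-recombinant) types.
So the F1 carried M al on one chromosome and m AL on the other — the recessive alleles are on opposite chromosomes (trans / repulsion).

trans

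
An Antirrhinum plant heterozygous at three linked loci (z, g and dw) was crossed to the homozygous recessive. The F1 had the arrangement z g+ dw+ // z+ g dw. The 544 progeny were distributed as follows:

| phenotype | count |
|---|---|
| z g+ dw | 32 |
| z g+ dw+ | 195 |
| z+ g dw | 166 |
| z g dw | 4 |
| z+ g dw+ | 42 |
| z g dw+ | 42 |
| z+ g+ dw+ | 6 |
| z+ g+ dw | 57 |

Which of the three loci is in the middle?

The two rarest classes, z+ g+ dw+ and z g dw, are the double crossovers. Comparing them with the parentals, only the z allele has switched, so z is the middle locus and the order is dw – z – g.

z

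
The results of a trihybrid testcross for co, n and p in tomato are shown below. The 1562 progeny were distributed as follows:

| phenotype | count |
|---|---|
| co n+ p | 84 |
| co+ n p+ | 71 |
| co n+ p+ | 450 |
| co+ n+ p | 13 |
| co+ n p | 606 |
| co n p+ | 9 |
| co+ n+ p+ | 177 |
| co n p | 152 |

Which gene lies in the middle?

The two most frequent reciprocal classes, co+ n p and co n+ p+, are the parental types, so the F1 was co+ n p / co n+ p+.
The two rarest classes, co+ n+ p and co n p+, are the double crossovers. Comparing them with the parentals, only the n allele has switched, so n is the middle locus and the order is co – n – p.

n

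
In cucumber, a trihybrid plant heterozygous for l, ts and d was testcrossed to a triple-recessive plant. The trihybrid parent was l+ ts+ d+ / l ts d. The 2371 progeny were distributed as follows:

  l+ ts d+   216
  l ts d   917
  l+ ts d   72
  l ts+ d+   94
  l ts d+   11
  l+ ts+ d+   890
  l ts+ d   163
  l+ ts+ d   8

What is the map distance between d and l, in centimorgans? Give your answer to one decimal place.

The two rarest classes, l+ ts+ d and l ts d+, are the double crossovers. Comparing them with the parentals, only the d allele has switched, so d is the middle locus and the order is ts – d – l.
Crossovers in the d–l interval produce the single-crossover classes l ts+ d+ and l+ ts d (94 + 72 = 166) plus the double crossovers (19).
RF(d–l) = (166 + 19) / 2371 = 185/2371 = 0.0780 → 7.8 centimorgans.

7.8 centimorgans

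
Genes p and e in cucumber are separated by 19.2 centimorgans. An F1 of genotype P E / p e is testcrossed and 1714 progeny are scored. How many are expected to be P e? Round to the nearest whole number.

A map distance of 19.2 centimorgans corresponds to a recombination frequency of 0.192.
The F1 is P E / p e, so P e is a recombinant gamete class with expected frequency r/2 = 0.192/2 = 0.0960.
Expected number = 0.0960 × 1714 = 164.54 ≈ 165.

165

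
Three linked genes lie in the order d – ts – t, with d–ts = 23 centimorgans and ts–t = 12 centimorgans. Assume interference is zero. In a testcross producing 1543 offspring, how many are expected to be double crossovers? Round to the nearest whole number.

Map distances give recombination frequencies of 0.230 and 0.120 for the two intervals.
With no interference, expected double-crossover frequency = 0.230 × 0.120 = 0.02760.
Expected number = 0.02760 × 1543 = 42.59 ≈ 43.

43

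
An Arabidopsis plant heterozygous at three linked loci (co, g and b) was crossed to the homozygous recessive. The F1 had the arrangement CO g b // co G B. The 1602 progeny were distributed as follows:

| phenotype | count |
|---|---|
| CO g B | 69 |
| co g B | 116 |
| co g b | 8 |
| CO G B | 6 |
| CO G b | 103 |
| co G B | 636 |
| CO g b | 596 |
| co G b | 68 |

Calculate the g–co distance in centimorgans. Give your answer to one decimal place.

The two rarest classes, co g b and CO G B, are the double crossovers. Comparing them with the parentals, only the co allele has switched, so co is the middle locus and the order is b – co – g.
Crossovers in the co–g interval produce the single-crossover classes CO G b and co g B (103 + 116 = 219) plus the double crossovers (14).
RF(co–g) = (219 + 14) / 1602 = 233/1602 = 0.1454 → 14.5 centimorgans.

14.5 centimorgans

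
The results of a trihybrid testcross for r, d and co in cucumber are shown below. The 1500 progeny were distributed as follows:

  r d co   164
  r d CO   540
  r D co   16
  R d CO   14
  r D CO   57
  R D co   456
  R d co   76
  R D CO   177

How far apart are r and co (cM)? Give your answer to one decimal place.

The two most frequent reciprocal classes, R D co and r d CO, are the parental types, so the F1 was R D co / r d CO.
The two rarest classes, r D co and R d CO, are the double crossovers. Comparing them with the parentals, only the r allele has switched, so r is the middle locus and the order is d – r – co.
Crossovers in the r–co interval produce the single-crossover classes R D CO and r d co (177 + 164 = 341) plus the double crossovers (30).
RF(r–co) = (341 + 30) / 1500 = 371/1500 = 0.2473 → 24.7 cM.

24.7 cM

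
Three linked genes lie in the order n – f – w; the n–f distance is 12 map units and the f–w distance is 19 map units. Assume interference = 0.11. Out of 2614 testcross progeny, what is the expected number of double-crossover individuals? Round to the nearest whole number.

53

Map distances give recombination frequencies of 0.120 and 0.190 for the two intervals.
With interference 0.11 (so coincidence = 0.89), expected double-crossover frequency = 0.120 × 0.190 × 0.89 = 0.02029.
Expected number = 0.02029 × 2614 = 53.04 ≈ 53.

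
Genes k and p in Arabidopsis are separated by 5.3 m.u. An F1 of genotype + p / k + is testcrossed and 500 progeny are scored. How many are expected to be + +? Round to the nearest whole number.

13

A map distance of 5.3 m.u. corresponds to a recombination frequency of 0.053.
The F1 is + p / k +, so + + is a recombinant gamete class with expected frequency r/2 = 0.053/2 = 0.0265.
Expected number = 0.0265 × 500 = 13.25 ≈ 13.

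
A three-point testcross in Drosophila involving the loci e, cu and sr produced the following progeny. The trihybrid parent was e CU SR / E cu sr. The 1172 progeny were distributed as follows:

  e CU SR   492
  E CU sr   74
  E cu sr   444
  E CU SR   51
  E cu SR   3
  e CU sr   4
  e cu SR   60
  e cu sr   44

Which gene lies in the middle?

sr

The two rarest classes, e CU sr and E cu SR, are the double crossovers. Comparing them with the parentals, only the sr allele has switched, so sr is the middle locus and the order is cu – sr – e.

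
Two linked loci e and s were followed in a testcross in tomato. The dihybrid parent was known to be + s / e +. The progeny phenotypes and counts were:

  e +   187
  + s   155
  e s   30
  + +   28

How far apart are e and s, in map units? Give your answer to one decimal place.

The recombinant classes are + + and e s: 28 + 30 = 58.
Recombination frequency = 58/400 = 0.1450 ≈ 14.5%, i.e. 14.5 map units.

14.5 map units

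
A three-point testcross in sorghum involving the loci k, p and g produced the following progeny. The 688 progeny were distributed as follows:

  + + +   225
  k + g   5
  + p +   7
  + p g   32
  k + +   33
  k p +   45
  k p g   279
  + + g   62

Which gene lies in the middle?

The two most frequent reciprocal classes, k p g and + + +, are the parental types, so the F1 was k p g / + + +.
The two rarest classes, k + g and + p +, are the double crossovers. Comparing them with the parentals, only the p allele has switched, so p is the middle locus and the order is k – p – g.

p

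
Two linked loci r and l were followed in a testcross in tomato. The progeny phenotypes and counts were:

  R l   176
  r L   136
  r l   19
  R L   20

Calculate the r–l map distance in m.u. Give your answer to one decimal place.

11.1 m.u.

The two most frequent classes, R l (176) and r L (136), are the parental types, so the F1 was R l / r L.
The recombinant classes are R L and r l: 20 + 19 = 39.
Recombination frequency = 39/351 = 0.1111 ≈ 11.1%, i.e. 11.1 m.u.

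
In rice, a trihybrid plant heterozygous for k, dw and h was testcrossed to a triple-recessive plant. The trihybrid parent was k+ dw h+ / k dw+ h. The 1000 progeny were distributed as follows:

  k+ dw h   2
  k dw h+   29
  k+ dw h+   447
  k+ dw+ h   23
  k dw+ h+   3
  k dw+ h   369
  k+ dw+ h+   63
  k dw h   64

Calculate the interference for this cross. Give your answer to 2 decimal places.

0.34

The two rarest classes, k+ dw h and k dw+ h+, are the double crossovers. Comparing them with the parentals, only the h allele has switched, so h is the middle locus and the order is k – h – dw.
k–h: (52 + 5)/1000 = 0.0570; h–dw: (127 + 5)/1000 = 0.1320.
Expected DCO frequency = 0.0570 × 0.1320 ≈ 0.00752; observed = 5/1000 ≈ 0.00500.
Coefficient of coincidence = 0.00500/0.00752 ≈ 0.66; interference = 1 − 0.66 = 0.34.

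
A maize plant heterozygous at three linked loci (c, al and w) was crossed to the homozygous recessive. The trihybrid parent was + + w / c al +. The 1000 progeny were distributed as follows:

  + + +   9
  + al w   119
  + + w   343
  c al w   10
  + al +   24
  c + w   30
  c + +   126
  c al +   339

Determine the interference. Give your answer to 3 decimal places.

The two rarest classes, + + + and c al w, are the double crossovers. Comparing them with the parentals, only the w allele has switched, so w is the middle locus and the order is c – w – al.
c–w: (54 + 19)/1000 = 0.0730; w–al: (245 + 19)/1000 = 0.2640.
Expected DCO frequency = 0.0730 × 0.2640 ≈ 0.01927; observed = 19/1000 ≈ 0.01900.
Coefficient of coincidence = 0.01900/0.01927 ≈ 0.986; interference = 1 − 0.986 = 0.014.

0.014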